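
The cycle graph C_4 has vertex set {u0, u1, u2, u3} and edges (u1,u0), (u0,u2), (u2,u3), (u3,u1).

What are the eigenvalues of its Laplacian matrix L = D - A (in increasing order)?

The cycle graph C_n has Laplacian eigenvalues λ_k = 2 − 2cos(2πk/n), k = 0, 1, …, n−1. Here n = 4:
k=0: 2 − 2cos(0) = 0.0; k=1: 2 − 2cos(π/2) = 2.0; k=2: 2 − 2cos(π) = 4.0; k=3: 2 − 2cos(3π/2) = 2.0.
Laplacian eigenvalues (increasing order): [0.0, 2.0, 2.0, 4.0]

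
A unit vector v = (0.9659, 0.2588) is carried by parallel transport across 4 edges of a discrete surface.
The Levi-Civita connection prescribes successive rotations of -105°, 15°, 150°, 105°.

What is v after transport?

Total rotation: (-105°) + 15° + 150° + 105° = 165°. Final vector: (-1, 0)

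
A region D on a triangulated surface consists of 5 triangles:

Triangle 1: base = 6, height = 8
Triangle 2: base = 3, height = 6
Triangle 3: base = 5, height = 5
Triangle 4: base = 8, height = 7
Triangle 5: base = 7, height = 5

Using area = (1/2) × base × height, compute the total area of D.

(1/2)×6×8 + (1/2)×3×6 + (1/2)×5×5 + (1/2)×8×7 + (1/2)×7×5 = 91.0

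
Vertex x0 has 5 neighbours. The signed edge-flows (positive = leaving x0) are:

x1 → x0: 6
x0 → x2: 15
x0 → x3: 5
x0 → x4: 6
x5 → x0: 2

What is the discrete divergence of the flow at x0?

Divergence = sum of outgoing flows = (-6) + 15 + 5 + 6 + (-2) = 18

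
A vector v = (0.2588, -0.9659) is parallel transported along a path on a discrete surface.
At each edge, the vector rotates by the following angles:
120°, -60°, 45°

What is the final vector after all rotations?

Total rotation: 120° + (-60°) + 45° = 105°. Final vector: (0.8660, 0.5000)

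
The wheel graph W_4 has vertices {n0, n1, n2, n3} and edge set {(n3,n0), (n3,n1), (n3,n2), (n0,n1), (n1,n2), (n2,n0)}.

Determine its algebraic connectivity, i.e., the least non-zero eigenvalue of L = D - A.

The wheel W_4 is the join K_1 ∨ C_3 (a hub joined to every vertex of a cycle of length 3). For a join G ∨ H (G on p vertices, H on q vertices) the Laplacian spectrum is 0, p+q, the eigenvalues of L(G) other than one 0 each shifted by +q, and the eigenvalues of L(H) other than one 0 each shifted by +p. With G = K_1 (p = 1, nothing left after dropping its 0) and H = C_3 (q = 3, eigenvalues 2 − 2cos(2πk/3), k = 0, …, 2; drop k = 0), the spectrum of W_4 is 0, 4, and 1 + (2 − 2cos(2πk/3)) = 3 − 2cos(2πk/3) for k = 1, …, 2:
k=1: 3 − 2cos(2π/3) = 4.0; k=2: 3 − 2cos(4π/3) = 4.0.
Laplacian eigenvalues: [0.0, 4.0, 4.0, 4.0]. Algebraic connectivity (smallest non-zero eigenvalue) = 4.0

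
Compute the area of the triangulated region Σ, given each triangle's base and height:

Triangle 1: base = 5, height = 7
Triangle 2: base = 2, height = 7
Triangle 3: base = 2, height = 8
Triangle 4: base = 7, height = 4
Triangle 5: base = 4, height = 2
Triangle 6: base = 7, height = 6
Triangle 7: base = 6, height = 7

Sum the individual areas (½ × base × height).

(1/2)×5×7 + (1/2)×2×7 + (1/2)×2×8 + (1/2)×7×4 + (1/2)×4×2 + (1/2)×7×6 + (1/2)×6×7 = 92.5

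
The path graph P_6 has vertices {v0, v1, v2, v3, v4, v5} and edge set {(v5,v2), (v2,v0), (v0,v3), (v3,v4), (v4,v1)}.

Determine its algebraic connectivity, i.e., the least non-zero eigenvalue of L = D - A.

The path graph P_n has Laplacian eigenvalues λ_k = 2 − 2cos(kπ/n), k = 0, 1, …, n−1. Here n = 6:
k=0: 2 − 2cos(0) = 0.0; k=1: 2 − 2cos(π/6) = 0.2679; k=2: 2 − 2cos(π/3) = 1.0; k=3: 2 − 2cos(π/2) = 2.0; k=4: 2 − 2cos(2π/3) = 3.0; k=5: 2 − 2cos(5π/6) = 3.7321.
Laplacian eigenvalues: [0.0, 0.2679, 1.0, 2.0, 3.0, 3.7321]. Algebraic connectivity (smallest non-zero eigenvalue) = 0.2679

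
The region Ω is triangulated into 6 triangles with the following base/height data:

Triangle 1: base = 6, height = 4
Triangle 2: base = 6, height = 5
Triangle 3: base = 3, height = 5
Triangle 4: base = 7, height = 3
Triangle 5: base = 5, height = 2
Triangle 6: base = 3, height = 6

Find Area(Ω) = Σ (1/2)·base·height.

(1/2)×6×4 + (1/2)×6×5 + (1/2)×3×5 + (1/2)×7×3 + (1/2)×5×2 + (1/2)×3×6 = 59.0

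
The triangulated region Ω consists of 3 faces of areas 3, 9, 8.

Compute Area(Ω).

3 + 9 + 8 = 20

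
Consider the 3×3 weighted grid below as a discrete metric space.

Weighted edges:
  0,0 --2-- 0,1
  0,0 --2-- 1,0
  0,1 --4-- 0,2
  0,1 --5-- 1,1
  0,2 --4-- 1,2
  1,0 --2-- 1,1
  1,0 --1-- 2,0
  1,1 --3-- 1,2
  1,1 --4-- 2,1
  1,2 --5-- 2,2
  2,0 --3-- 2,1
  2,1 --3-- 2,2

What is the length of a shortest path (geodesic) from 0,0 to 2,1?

Shortest path: 0,0 → 1,0 → 2,0 → 2,1, total weight = 6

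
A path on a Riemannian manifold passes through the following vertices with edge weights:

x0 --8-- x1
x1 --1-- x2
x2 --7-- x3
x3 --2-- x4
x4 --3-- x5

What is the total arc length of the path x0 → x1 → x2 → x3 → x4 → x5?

Arc length = 8 + 1 + 7 + 2 + 3 = 21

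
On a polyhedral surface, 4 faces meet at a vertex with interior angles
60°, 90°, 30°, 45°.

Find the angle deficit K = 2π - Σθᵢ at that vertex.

Sum of angles = 225°. K = 360° - 225° = 135° = 3π/4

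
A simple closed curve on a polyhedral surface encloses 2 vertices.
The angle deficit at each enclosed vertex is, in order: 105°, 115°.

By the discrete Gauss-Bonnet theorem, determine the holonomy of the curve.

Holonomy = total enclosed curvature = 105° + 115° = 220°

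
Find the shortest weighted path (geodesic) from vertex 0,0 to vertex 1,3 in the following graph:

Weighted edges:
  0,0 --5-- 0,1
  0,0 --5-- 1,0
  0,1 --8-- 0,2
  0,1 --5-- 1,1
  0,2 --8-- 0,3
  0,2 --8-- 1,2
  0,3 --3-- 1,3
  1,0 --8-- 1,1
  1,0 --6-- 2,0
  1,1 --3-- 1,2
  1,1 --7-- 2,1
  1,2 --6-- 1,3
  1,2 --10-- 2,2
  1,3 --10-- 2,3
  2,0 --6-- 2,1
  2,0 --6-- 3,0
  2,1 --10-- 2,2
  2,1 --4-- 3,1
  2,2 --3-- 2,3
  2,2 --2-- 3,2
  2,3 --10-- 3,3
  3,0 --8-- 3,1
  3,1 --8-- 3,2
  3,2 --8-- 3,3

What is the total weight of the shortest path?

Shortest path: 0,0 → 0,1 → 1,1 → 1,2 → 1,3, total weight = 19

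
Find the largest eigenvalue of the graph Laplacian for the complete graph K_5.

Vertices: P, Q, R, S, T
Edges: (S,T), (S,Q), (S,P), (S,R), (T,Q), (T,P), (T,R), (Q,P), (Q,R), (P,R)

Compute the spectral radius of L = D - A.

For the complete graph K_n, L = nI − J (J = all-ones matrix). J has eigenvalues n (once, eigenvector 𝟙) and 0 (multiplicity n−1), so L has eigenvalues 0 (once) and n (multiplicity n−1). Here n = 5: eigenvalue 0 once and 5 with multiplicity 4.
Laplacian eigenvalues: [0.0, 5.0, 5.0, 5.0, 5.0]. Largest eigenvalue (spectral radius) = 5.0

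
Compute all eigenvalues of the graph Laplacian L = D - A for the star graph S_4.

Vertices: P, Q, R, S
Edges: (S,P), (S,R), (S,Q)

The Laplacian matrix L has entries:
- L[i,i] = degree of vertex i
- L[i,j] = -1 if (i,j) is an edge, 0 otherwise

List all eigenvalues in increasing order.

The star S_4 is the complete bipartite graph K_{1,3} (one hub of degree 3, 3 leaves of degree 1). The Laplacian spectrum of K_{p,q} is 0, p (multiplicity q−1), q (multiplicity p−1), p+q. With p = 1, q = 3: 0 once, 1 with multiplicity 2, and 4 once. (Check: trace L = sum of degrees = 6 = 2·1 + 4.)
Laplacian eigenvalues (increasing order): [0.0, 1.0, 1.0, 4.0]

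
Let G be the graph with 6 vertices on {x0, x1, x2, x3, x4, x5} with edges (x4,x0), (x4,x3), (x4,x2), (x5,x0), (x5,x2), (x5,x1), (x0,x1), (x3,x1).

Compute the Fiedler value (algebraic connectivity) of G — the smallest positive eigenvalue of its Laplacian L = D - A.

Degrees: deg(x0) = 3, deg(x1) = 3, deg(x2) = 2, deg(x3) = 2, deg(x4) = 3, deg(x5) = 3.
L = D − A with rows/columns ordered (x0, x1, x2, x3, x4, x5):
  [ 3, -1,  0,  0, -1, -1]
  [-1,  3,  0, -1,  0, -1]
  [ 0,  0,  2,  0, -1, -1]
  [ 0, -1,  0,  2, -1,  0]
  [-1,  0, -1, -1,  3,  0]
  [-1, -1, -1,  0,  0,  3]
Characteristic polynomial: det(λI − L) = λ(λ² − 6λ + 7)(λ − 2)(λ − 3)(λ − 5).
Roots: λ = 0; (λ² − 6λ + 7) = 0 ⇒ λ = 3 ± √2 ≈ 1.5858, 4.4142; (λ − 2) = 0 ⇒ λ = 2; (λ − 3) = 0 ⇒ λ = 3; (λ − 5) = 0 ⇒ λ = 5.
(Check: the roots sum (with multiplicity) to 16, matching trace L = Σdeg = 2·8 = 16.)
Laplacian eigenvalues: [0.0, 1.5858, 2.0, 3.0, 4.4142, 5.0]. Algebraic connectivity (smallest non-zero eigenvalue) = 1.5858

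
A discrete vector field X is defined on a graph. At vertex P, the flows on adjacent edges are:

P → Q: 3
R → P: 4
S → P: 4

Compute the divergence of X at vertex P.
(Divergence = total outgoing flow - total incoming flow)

Divergence = sum of outgoing flows = 3 + (-4) + (-4) = -5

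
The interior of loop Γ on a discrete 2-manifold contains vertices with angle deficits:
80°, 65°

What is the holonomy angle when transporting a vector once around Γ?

Holonomy = total enclosed curvature = 80° + 65° = 145°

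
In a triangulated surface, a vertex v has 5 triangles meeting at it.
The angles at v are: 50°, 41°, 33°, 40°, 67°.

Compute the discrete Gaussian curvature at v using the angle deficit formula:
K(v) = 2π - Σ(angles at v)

Sum of angles = 231°. K = 360° - 231° = 129° = 43π/60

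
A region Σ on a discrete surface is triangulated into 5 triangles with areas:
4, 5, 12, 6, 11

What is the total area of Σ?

4 + 5 + 12 + 6 + 11 = 38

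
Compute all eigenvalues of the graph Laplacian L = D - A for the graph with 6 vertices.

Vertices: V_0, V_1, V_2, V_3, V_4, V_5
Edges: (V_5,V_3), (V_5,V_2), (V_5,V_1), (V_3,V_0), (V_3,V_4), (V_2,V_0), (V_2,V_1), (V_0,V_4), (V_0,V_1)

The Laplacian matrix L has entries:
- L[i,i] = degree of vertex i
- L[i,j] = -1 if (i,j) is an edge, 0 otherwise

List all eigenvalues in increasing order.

Degrees: deg(V_0) = 4, deg(V_1) = 3, deg(V_2) = 3, deg(V_3) = 3, deg(V_4) = 2, deg(V_5) = 3.
L = D − A with rows/columns ordered (V_0, V_1, V_2, V_3, V_4, V_5):
  [ 4, -1, -1, -1, -1,  0]
  [-1,  3, -1,  0,  0, -1]
  [-1, -1,  3,  0,  0, -1]
  [-1,  0,  0,  3, -1, -1]
  [-1,  0,  0, -1,  2,  0]
  [ 0, -1, -1, -1,  0,  3]
Characteristic polynomial: det(λI − L) = λ(λ² − 7λ + 8)(λ − 3)(λ − 4)².
Roots: λ = 0; (λ² − 7λ + 8) = 0 ⇒ λ = (7 ± √17)/2 ≈ 1.4384, 5.5616; (λ − 3) = 0 ⇒ λ = 3; (λ − 4) = 0 ⇒ λ = 4 (multiplicity 2).
(Check: the roots sum (with multiplicity) to 18, matching trace L = Σdeg = 2·9 = 18.)
Laplacian eigenvalues (increasing order): [0.0, 1.4384, 3.0, 4.0, 4.0, 5.5616]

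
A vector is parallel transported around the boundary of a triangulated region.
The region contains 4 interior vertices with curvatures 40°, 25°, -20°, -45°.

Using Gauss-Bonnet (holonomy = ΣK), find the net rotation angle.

Holonomy = total enclosed curvature = 40° + 25° + (-20°) + (-45°) = 0°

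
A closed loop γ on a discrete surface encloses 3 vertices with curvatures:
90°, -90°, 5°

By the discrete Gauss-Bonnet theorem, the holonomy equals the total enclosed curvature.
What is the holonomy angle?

Holonomy = total enclosed curvature = 90° + (-90°) + 5° = 5°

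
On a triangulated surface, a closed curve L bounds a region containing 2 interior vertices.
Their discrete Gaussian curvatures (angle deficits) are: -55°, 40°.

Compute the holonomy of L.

Holonomy = total enclosed curvature = (-55°) + 40° = -15°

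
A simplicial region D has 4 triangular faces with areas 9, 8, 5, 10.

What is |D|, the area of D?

9 + 8 + 5 + 10 = 32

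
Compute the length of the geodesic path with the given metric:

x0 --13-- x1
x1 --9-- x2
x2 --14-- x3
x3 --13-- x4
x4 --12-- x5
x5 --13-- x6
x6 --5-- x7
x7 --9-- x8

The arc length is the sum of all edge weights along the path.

Arc length = 13 + 9 + 14 + 13 + 12 + 13 + 5 + 9 = 88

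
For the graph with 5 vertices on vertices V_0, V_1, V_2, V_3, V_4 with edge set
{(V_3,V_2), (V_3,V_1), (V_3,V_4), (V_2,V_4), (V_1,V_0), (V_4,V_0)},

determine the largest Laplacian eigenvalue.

Degrees: deg(V_0) = 2, deg(V_1) = 2, deg(V_2) = 2, deg(V_3) = 3, deg(V_4) = 3.
L = D − A with rows/columns ordered (V_0, V_1, V_2, V_3, V_4):
  [ 2, -1,  0,  0, -1]
  [-1,  2,  0, -1,  0]
  [ 0,  0,  2, -1, -1]
  [ 0, -1, -1,  3, -1]
  [-1,  0, -1, -1,  3]
Characteristic polynomial: det(λI − L) = λ(λ² − 5λ + 5)(λ² − 7λ + 11).
Roots: λ = 0; (λ² − 5λ + 5) = 0 ⇒ λ = (5 ± √5)/2 ≈ 1.382, 3.618; (λ² − 7λ + 11) = 0 ⇒ λ = (7 ± √5)/2 ≈ 2.382, 4.618.
(Check: the roots sum (with multiplicity) to 12, matching trace L = Σdeg = 2·6 = 12.)
Laplacian eigenvalues: [0.0, 1.382, 2.382, 3.618, 4.618]. Largest eigenvalue (spectral radius) = 4.618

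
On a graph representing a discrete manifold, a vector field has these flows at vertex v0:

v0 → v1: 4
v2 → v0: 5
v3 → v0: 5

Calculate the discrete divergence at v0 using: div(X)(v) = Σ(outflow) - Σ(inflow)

Divergence = sum of outgoing flows = 4 + (-5) + (-5) = -6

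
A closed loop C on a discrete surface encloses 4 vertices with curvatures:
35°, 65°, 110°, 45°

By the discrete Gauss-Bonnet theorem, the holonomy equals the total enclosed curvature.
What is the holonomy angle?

Holonomy = total enclosed curvature = 35° + 65° + 110° + 45° = 255°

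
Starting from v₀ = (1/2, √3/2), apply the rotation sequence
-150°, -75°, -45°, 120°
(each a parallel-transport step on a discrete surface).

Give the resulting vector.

Total rotation: (-150°) + (-75°) + (-45°) + 120° = -150°. Final vector: (0, -1)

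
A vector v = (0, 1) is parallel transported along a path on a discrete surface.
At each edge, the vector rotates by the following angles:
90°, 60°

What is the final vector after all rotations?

Total rotation: 90° + 60° = 150°. Final vector: (-0.5000, -0.8660)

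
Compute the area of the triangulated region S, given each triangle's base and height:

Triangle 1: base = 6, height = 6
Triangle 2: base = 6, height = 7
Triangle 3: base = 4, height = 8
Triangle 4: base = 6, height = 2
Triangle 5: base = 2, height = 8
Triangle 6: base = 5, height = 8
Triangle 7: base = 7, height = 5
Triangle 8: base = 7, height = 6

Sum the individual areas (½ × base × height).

(1/2)×6×6 + (1/2)×6×7 + (1/2)×4×8 + (1/2)×6×2 + (1/2)×2×8 + (1/2)×5×8 + (1/2)×7×5 + (1/2)×7×6 = 127.5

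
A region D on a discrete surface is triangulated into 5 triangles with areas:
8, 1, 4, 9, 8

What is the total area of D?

8 + 1 + 4 + 9 + 8 = 30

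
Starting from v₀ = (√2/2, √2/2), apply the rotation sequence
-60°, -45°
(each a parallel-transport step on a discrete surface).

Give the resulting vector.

Total rotation: (-60°) + (-45°) = -105°. Final vector: (0.5000, -0.8660)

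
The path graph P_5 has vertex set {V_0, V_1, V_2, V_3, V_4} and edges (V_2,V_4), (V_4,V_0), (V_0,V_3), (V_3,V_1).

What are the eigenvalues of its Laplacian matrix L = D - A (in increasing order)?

The path graph P_n has Laplacian eigenvalues λ_k = 2 − 2cos(kπ/n), k = 0, 1, …, n−1. Here n = 5:
k=0: 2 − 2cos(0) = 0.0; k=1: 2 − 2cos(π/5) = 0.382; k=2: 2 − 2cos(2π/5) = 1.382; k=3: 2 − 2cos(3π/5) = 2.618; k=4: 2 − 2cos(4π/5) = 3.618.
Laplacian eigenvalues (increasing order): [0.0, 0.382, 1.382, 2.618, 3.618]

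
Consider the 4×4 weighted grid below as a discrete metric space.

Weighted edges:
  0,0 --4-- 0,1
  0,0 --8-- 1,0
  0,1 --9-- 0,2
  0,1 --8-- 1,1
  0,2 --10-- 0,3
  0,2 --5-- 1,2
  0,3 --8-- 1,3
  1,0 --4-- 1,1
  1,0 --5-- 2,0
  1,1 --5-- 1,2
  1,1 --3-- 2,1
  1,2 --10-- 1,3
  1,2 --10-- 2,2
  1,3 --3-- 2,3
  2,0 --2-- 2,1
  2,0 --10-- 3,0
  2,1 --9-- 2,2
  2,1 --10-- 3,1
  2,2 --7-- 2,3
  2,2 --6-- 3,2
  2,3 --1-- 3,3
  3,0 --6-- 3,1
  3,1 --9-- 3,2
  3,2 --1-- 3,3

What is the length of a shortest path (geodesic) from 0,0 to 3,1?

Shortest path: 0,0 → 0,1 → 1,1 → 2,1 → 3,1, total weight = 25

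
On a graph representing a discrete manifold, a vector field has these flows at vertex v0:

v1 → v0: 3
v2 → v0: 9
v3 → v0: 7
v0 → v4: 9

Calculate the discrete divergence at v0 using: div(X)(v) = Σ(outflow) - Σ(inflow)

Divergence = sum of outgoing flows = (-3) + (-9) + (-7) + 9 = -10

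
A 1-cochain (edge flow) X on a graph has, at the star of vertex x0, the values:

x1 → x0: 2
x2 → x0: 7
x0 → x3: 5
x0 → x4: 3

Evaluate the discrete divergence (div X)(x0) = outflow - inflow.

Divergence = sum of outgoing flows = (-2) + (-7) + 5 + 3 = -1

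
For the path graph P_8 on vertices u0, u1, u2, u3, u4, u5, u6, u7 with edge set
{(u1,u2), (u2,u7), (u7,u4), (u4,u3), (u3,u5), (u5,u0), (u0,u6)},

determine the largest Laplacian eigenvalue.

The path graph P_n has Laplacian eigenvalues λ_k = 2 − 2cos(kπ/n), k = 0, 1, …, n−1. Here n = 8:
k=0: 2 − 2cos(0) = 0.0; k=1: 2 − 2cos(π/8) = 0.1522; k=2: 2 − 2cos(π/4) = 0.5858; k=3: 2 − 2cos(3π/8) = 1.2346; k=4: 2 − 2cos(π/2) = 2.0; k=5: 2 − 2cos(5π/8) = 2.7654; k=6: 2 − 2cos(3π/4) = 3.4142; k=7: 2 − 2cos(7π/8) = 3.8478.
Laplacian eigenvalues: [0.0, 0.1522, 0.5858, 1.2346, 2.0, 2.7654, 3.4142, 3.8478]. Largest eigenvalue (spectral radius) = 3.8478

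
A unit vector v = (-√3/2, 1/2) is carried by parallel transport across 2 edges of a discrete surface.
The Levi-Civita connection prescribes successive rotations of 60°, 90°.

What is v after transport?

Total rotation: 60° + 90° = 150°. Final vector: (0.5000, -0.8660)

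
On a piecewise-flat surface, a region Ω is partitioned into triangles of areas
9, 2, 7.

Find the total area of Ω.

9 + 2 + 7 = 18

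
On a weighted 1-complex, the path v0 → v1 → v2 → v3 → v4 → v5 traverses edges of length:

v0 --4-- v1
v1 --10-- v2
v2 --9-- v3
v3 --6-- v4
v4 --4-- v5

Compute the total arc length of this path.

Arc length = 4 + 10 + 9 + 6 + 4 = 33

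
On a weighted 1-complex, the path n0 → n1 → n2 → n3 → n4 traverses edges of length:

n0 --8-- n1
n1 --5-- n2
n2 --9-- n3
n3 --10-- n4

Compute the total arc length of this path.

Arc length = 8 + 5 + 9 + 10 = 32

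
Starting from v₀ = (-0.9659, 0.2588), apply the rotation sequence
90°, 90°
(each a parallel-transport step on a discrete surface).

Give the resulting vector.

Total rotation: 90° + 90° = 180°. Final vector: (0.9659, -0.2588)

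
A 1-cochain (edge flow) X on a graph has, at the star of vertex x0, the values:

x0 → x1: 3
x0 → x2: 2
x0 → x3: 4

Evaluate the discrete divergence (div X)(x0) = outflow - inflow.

Divergence = sum of outgoing flows = 3 + 2 + 4 = 9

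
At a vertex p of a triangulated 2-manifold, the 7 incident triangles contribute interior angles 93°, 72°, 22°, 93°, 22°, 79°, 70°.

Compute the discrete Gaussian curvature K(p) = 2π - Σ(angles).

Sum of angles = 451°. K = 360° - 451° = -91° = -91π/180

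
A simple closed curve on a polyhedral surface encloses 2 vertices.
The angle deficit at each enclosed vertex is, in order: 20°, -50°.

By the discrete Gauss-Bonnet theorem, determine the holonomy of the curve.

Holonomy = total enclosed curvature = 20° + (-50°) = -30°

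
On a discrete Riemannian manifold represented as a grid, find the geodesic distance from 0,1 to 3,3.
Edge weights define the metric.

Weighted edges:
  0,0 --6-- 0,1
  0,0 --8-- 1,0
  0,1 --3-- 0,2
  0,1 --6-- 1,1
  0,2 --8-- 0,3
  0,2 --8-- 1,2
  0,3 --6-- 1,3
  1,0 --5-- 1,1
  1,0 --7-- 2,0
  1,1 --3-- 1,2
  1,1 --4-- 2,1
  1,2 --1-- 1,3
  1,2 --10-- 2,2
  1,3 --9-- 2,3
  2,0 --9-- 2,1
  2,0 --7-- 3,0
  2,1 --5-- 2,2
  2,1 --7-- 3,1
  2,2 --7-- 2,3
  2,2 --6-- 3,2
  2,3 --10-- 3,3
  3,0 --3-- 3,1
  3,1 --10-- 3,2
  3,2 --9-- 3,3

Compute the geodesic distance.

Shortest path: 0,1 → 1,1 → 1,2 → 1,3 → 2,3 → 3,3, total weight = 29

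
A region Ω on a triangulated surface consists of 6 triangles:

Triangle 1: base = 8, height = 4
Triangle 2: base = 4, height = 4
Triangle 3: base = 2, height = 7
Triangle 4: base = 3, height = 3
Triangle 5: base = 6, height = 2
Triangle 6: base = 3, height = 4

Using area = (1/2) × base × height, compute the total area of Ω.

(1/2)×8×4 + (1/2)×4×4 + (1/2)×2×7 + (1/2)×3×3 + (1/2)×6×2 + (1/2)×3×4 = 47.5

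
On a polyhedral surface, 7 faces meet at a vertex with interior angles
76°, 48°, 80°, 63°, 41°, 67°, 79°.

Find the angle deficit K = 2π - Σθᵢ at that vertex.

Sum of angles = 454°. K = 360° - 454° = -94° = -47π/90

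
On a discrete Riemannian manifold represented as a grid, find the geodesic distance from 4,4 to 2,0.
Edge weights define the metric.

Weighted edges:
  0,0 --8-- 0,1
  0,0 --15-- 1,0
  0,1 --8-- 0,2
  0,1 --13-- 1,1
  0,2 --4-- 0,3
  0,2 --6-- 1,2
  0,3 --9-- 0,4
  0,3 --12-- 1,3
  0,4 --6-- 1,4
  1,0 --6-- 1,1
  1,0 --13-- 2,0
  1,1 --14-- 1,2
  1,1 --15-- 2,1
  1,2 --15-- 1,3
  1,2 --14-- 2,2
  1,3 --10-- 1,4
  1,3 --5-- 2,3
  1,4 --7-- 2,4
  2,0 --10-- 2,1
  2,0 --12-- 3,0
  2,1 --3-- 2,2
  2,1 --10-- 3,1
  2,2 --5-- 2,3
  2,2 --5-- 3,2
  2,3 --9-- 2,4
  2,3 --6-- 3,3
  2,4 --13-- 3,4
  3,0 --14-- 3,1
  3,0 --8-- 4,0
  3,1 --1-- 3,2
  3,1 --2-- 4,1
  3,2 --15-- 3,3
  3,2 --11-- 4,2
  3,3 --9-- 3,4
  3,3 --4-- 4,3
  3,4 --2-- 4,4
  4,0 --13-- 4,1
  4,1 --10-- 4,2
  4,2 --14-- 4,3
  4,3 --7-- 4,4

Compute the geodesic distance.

Shortest path: 4,4 → 3,4 → 3,3 → 2,3 → 2,2 → 2,1 → 2,0, total weight = 35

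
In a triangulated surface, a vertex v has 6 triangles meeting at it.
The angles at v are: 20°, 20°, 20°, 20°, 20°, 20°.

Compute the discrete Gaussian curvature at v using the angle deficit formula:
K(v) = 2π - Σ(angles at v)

Sum of angles = 120°. K = 360° - 120° = 240°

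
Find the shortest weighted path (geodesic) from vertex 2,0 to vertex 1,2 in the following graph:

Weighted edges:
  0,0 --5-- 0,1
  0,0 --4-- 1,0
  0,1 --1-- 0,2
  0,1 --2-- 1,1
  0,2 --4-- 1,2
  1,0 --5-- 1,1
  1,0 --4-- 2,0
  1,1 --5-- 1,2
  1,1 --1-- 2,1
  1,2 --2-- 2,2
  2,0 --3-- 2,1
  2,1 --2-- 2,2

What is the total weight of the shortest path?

Shortest path: 2,0 → 2,1 → 2,2 → 1,2, total weight = 7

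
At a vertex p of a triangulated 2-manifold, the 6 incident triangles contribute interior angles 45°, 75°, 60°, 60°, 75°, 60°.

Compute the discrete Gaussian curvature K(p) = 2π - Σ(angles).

Sum of angles = 375°. K = 360° - 375° = -15°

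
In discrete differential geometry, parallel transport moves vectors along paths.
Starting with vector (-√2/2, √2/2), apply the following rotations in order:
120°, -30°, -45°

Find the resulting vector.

Total rotation: 120° + (-30°) + (-45°) = 45°. Final vector: (-1, 0)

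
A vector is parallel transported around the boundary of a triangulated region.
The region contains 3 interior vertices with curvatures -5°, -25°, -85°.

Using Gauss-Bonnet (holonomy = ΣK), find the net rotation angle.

Holonomy = total enclosed curvature = (-5°) + (-25°) + (-85°) = -115°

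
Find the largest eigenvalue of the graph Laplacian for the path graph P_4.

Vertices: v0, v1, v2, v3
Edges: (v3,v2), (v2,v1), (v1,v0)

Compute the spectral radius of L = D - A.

The path graph P_n has Laplacian eigenvalues λ_k = 2 − 2cos(kπ/n), k = 0, 1, …, n−1. Here n = 4:
k=0: 2 − 2cos(0) = 0.0; k=1: 2 − 2cos(π/4) = 0.5858; k=2: 2 − 2cos(π/2) = 2.0; k=3: 2 − 2cos(3π/4) = 3.4142.
Laplacian eigenvalues: [0.0, 0.5858, 2.0, 3.4142]. Largest eigenvalue (spectral radius) = 3.4142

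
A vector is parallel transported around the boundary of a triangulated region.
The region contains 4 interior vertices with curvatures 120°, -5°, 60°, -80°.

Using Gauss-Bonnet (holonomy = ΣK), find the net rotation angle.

Holonomy = total enclosed curvature = 120° + (-5°) + 60° + (-80°) = 95°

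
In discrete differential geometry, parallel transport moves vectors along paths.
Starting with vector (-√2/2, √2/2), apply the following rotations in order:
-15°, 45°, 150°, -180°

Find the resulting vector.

Total rotation: (-15°) + 45° + 150° + (-180°) = 0°. Final vector: (-0.7071, 0.7071)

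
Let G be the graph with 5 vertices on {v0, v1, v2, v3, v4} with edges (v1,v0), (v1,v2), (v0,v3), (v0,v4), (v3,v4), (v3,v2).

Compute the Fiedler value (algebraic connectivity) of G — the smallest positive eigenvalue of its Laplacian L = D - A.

Degrees: deg(v0) = 3, deg(v1) = 2, deg(v2) = 2, deg(v3) = 3, deg(v4) = 2.
L = D − A with rows/columns ordered (v0, v1, v2, v3, v4):
  [ 3, -1,  0, -1, -1]
  [-1,  2, -1,  0,  0]
  [ 0, -1,  2, -1,  0]
  [-1,  0, -1,  3, -1]
  [-1,  0,  0, -1,  2]
Characteristic polynomial: det(λI − L) = λ(λ² − 5λ + 5)(λ² − 7λ + 11).
Roots: λ = 0; (λ² − 5λ + 5) = 0 ⇒ λ = (5 ± √5)/2 ≈ 1.382, 3.618; (λ² − 7λ + 11) = 0 ⇒ λ = (7 ± √5)/2 ≈ 2.382, 4.618.
(Check: the roots sum (with multiplicity) to 12, matching trace L = Σdeg = 2·6 = 12.)
Laplacian eigenvalues: [0.0, 1.382, 2.382, 3.618, 4.618]. Algebraic connectivity (smallest non-zero eigenvalue) = 1.382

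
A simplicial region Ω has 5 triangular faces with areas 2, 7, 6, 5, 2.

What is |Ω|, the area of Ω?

2 + 7 + 6 + 5 + 2 = 22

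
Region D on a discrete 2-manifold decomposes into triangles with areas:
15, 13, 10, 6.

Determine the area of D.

15 + 13 + 10 + 6 = 44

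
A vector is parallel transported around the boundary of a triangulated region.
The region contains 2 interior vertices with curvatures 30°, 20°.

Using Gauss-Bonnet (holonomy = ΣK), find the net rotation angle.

Holonomy = total enclosed curvature = 30° + 20° = 50°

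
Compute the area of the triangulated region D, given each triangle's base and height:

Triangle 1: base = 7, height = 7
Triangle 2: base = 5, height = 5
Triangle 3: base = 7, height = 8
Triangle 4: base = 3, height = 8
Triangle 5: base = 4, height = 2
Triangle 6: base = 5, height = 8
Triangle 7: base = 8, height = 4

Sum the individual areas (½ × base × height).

(1/2)×7×7 + (1/2)×5×5 + (1/2)×7×8 + (1/2)×3×8 + (1/2)×4×2 + (1/2)×5×8 + (1/2)×8×4 = 117.0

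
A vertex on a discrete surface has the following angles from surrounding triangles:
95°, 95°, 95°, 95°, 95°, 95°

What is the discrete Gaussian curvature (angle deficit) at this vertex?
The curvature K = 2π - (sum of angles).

Sum of angles = 570°. K = 360° - 570° = -210° = -7π/6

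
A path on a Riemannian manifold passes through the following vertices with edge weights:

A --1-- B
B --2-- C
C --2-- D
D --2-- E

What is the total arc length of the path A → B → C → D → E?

Arc length = 1 + 2 + 2 + 2 = 7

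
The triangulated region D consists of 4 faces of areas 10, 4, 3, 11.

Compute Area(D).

10 + 4 + 3 + 11 = 28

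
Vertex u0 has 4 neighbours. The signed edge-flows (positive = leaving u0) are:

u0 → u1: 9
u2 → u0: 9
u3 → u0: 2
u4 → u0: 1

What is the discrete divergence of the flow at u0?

Divergence = sum of outgoing flows = 9 + (-9) + (-2) + (-1) = -3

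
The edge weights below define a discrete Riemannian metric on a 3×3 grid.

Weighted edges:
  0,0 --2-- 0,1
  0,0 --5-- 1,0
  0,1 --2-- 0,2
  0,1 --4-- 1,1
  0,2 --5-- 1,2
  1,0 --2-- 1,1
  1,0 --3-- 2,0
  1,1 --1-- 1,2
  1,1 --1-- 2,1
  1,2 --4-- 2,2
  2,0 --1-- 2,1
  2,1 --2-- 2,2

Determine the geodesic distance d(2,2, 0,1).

Shortest path: 2,2 → 2,1 → 1,1 → 0,1, total weight = 7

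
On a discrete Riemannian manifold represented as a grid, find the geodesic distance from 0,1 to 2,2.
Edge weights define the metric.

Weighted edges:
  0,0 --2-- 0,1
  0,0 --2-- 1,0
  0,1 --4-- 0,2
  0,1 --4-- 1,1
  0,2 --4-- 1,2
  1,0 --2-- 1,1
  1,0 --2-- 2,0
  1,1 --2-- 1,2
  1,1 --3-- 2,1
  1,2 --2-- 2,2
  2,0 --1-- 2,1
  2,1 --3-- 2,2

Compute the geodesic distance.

Shortest path: 0,1 → 1,1 → 1,2 → 2,2, total weight = 8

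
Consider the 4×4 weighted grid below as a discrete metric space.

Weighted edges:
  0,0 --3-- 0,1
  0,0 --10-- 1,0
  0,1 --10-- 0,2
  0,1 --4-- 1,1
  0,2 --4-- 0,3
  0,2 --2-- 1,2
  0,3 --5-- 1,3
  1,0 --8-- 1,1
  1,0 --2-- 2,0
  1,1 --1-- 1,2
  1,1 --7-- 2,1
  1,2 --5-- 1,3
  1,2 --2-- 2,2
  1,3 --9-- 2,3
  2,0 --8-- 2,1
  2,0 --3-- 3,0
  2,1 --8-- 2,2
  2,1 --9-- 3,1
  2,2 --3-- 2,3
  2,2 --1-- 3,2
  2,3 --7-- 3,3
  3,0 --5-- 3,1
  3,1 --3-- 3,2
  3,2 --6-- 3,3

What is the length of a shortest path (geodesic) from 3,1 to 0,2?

Shortest path: 3,1 → 3,2 → 2,2 → 1,2 → 0,2, total weight = 8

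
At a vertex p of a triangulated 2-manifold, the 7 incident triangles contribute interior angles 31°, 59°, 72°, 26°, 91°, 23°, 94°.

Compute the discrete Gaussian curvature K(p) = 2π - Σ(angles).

Sum of angles = 396°. K = 360° - 396° = -36° = -π/5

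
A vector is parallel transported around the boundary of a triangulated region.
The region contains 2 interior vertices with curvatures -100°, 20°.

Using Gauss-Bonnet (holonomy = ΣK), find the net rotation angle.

Holonomy = total enclosed curvature = (-100°) + 20° = -80°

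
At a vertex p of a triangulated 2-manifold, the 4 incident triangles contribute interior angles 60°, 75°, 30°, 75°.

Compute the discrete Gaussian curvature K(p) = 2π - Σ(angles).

Sum of angles = 240°. K = 360° - 240° = 120°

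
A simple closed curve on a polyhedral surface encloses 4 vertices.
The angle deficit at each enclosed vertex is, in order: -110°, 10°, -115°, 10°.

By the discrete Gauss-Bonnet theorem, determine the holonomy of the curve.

Holonomy = total enclosed curvature = (-110°) + 10° + (-115°) + 10° = -205°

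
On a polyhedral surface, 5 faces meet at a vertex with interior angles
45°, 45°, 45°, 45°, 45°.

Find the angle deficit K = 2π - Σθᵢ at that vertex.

Sum of angles = 225°. K = 360° - 225° = 135° = 3π/4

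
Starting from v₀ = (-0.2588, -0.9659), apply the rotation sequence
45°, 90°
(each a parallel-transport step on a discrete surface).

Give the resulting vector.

Total rotation: 45° + 90° = 135°. Final vector: (0.8660, 0.5000)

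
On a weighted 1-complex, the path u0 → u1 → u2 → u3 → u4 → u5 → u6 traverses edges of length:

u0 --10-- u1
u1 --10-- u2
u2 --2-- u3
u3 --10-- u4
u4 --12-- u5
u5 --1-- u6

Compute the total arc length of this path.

Arc length = 10 + 10 + 2 + 10 + 12 + 1 = 45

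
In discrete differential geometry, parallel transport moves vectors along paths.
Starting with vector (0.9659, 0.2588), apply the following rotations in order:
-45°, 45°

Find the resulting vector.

Total rotation: (-45°) + 45° = 0°. Final vector: (0.9659, 0.2588)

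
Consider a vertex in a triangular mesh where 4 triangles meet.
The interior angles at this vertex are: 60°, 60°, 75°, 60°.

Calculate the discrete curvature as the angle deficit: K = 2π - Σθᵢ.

Sum of angles = 255°. K = 360° - 255° = 105° = 7π/12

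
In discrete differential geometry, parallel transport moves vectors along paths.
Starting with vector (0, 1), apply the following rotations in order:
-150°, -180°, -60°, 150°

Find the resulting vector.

Total rotation: (-150°) + (-180°) + (-60°) + 150° = -240° ≡ 120° (mod 360°). Final vector: (-0.8660, -0.5000)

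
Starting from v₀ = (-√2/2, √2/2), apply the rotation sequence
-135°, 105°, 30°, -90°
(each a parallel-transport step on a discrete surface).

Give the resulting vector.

Total rotation: (-135°) + 105° + 30° + (-90°) = -90°. Final vector: (0.7071, 0.7071)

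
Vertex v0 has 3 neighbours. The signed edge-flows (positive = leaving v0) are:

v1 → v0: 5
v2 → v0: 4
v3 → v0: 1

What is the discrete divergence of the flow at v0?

Divergence = sum of outgoing flows = (-5) + (-4) + (-1) = -10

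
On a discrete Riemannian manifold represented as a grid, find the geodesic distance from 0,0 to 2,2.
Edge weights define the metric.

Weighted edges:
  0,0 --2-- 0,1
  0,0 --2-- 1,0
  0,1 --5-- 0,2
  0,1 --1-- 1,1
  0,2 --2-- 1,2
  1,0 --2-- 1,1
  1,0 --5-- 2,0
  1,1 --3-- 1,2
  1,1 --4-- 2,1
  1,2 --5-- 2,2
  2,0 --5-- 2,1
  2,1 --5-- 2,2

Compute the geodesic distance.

Shortest path: 0,0 → 0,1 → 1,1 → 1,2 → 2,2, total weight = 11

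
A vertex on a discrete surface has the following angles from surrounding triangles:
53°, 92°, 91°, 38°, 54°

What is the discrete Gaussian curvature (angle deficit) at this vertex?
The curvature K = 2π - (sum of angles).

Sum of angles = 328°. K = 360° - 328° = 32° = 8π/45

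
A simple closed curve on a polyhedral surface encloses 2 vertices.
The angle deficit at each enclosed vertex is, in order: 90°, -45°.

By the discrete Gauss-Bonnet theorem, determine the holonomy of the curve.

Holonomy = total enclosed curvature = 90° + (-45°) = 45°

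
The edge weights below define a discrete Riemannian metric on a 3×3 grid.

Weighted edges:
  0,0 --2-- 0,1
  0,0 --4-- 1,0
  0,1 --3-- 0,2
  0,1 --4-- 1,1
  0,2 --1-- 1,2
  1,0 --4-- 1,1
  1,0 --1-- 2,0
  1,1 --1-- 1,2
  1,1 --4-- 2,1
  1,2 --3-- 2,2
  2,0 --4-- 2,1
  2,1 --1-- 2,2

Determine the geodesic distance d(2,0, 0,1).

Shortest path: 2,0 → 1,0 → 0,0 → 0,1, total weight = 7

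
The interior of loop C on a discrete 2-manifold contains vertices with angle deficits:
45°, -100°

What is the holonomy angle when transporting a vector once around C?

Holonomy = total enclosed curvature = 45° + (-100°) = -55°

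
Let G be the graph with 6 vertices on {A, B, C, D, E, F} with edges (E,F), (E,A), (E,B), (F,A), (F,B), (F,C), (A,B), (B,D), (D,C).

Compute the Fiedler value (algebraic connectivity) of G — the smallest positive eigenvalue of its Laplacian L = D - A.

Degrees: deg(A) = 3, deg(B) = 4, deg(C) = 2, deg(D) = 2, deg(E) = 3, deg(F) = 4.
L = D − A with rows/columns ordered (A, B, C, D, E, F):
  [ 3, -1,  0,  0, -1, -1]
  [-1,  4,  0, -1, -1, -1]
  [ 0,  0,  2, -1,  0, -1]
  [ 0, -1, -1,  2,  0,  0]
  [-1, -1,  0,  0,  3, -1]
  [-1, -1, -1,  0, -1,  4]
Characteristic polynomial: det(λI − L) = λ(λ² − 6λ + 6)(λ² − 8λ + 14)(λ − 4).
Roots: λ = 0; (λ² − 6λ + 6) = 0 ⇒ λ = 3 ± √3 ≈ 1.2679, 4.7321; (λ² − 8λ + 14) = 0 ⇒ λ = 4 ± √2 ≈ 2.5858, 5.4142; (λ − 4) = 0 ⇒ λ = 4.
(Check: the roots sum (with multiplicity) to 18, matching trace L = Σdeg = 2·9 = 18.)
Laplacian eigenvalues: [0.0, 1.2679, 2.5858, 4.0, 4.7321, 5.4142]. Algebraic connectivity (smallest non-zero eigenvalue) = 1.2679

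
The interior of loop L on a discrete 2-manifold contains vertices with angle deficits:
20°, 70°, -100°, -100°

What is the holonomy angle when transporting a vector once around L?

Holonomy = total enclosed curvature = 20° + 70° + (-100°) + (-100°) = -110°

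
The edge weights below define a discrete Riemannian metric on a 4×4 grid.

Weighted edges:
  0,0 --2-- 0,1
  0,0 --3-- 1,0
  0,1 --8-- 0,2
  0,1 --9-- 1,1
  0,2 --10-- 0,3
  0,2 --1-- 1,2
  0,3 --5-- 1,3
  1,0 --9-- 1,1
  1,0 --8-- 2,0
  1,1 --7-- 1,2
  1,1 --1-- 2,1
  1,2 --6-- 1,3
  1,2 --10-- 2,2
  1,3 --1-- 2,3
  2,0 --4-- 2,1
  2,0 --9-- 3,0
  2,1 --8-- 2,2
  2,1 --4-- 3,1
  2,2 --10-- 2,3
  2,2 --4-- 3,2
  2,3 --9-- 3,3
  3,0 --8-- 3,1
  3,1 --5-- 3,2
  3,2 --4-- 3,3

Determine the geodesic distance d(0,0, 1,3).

Shortest path: 0,0 → 0,1 → 0,2 → 1,2 → 1,3, total weight = 17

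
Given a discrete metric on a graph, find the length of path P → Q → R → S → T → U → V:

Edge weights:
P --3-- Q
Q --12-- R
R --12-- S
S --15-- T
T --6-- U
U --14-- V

Arc length = 3 + 12 + 12 + 15 + 6 + 14 = 62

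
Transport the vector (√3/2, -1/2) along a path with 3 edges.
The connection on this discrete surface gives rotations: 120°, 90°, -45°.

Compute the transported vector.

Total rotation: 120° + 90° + (-45°) = 165°. Final vector: (-0.7071, 0.7071)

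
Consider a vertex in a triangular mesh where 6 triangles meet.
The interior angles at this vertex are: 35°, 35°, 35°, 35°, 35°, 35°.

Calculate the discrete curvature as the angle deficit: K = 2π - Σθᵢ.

Sum of angles = 210°. K = 360° - 210° = 150°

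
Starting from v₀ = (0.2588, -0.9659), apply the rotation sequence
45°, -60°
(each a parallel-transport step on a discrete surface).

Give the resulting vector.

Total rotation: 45° + (-60°) = -15°. Final vector: (0, -1)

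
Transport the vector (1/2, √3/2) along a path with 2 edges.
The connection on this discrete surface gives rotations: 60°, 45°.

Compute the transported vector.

Total rotation: 60° + 45° = 105°. Final vector: (-0.9659, 0.2588)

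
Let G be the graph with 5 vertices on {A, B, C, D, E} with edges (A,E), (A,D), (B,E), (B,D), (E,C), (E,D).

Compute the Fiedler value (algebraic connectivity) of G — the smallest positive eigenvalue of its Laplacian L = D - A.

Degrees: deg(A) = 2, deg(B) = 2, deg(C) = 1, deg(D) = 3, deg(E) = 4.
L = D − A with rows/columns ordered (A, B, C, D, E):
  [ 2,  0,  0, -1, -1]
  [ 0,  2,  0, -1, -1]
  [ 0,  0,  1,  0, -1]
  [-1, -1,  0,  3, -1]
  [-1, -1, -1, -1,  4]
Characteristic polynomial: det(λI − L) = λ(λ − 1)(λ − 2)(λ − 4)(λ − 5).
Roots: λ = 0; (λ − 1) = 0 ⇒ λ = 1; (λ − 2) = 0 ⇒ λ = 2; (λ − 4) = 0 ⇒ λ = 4; (λ − 5) = 0 ⇒ λ = 5.
(Check: the roots sum (with multiplicity) to 12, matching trace L = Σdeg = 2·6 = 12.)
Laplacian eigenvalues: [0.0, 1.0, 2.0, 4.0, 5.0]. Algebraic connectivity (smallest non-zero eigenvalue) = 1.0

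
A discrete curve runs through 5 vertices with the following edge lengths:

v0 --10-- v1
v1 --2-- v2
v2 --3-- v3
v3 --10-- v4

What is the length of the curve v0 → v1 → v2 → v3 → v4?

Arc length = 10 + 2 + 3 + 10 = 25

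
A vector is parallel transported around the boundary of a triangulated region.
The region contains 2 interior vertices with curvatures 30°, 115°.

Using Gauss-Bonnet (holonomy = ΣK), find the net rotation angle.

Holonomy = total enclosed curvature = 30° + 115° = 145°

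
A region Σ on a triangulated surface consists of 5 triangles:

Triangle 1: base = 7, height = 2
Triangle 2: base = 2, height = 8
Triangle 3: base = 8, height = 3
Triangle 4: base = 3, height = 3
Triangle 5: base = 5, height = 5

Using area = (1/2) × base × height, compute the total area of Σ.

(1/2)×7×2 + (1/2)×2×8 + (1/2)×8×3 + (1/2)×3×3 + (1/2)×5×5 = 44.0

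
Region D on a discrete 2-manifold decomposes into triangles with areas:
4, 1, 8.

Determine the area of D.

4 + 1 + 8 = 13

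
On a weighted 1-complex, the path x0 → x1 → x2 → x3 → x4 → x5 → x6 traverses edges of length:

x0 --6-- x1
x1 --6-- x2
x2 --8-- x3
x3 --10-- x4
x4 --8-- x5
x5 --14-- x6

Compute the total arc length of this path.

Arc length = 6 + 6 + 8 + 10 + 8 + 14 = 52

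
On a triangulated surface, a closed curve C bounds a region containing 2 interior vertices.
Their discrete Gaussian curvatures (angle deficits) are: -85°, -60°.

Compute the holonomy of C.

Holonomy = total enclosed curvature = (-85°) + (-60°) = -145°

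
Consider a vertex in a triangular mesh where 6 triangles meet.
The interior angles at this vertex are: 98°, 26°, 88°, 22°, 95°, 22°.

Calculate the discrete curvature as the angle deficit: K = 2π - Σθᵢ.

Sum of angles = 351°. K = 360° - 351° = 9° = π/20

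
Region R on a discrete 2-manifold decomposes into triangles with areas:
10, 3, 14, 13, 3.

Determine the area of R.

10 + 3 + 14 + 13 + 3 = 43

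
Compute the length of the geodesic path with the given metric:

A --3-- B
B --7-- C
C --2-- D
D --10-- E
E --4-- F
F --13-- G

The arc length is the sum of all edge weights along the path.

Arc length = 3 + 7 + 2 + 10 + 4 + 13 = 39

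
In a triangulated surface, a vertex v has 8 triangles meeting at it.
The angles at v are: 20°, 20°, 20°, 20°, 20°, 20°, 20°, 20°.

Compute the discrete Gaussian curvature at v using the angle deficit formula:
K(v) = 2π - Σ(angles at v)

Sum of angles = 160°. K = 360° - 160° = 200°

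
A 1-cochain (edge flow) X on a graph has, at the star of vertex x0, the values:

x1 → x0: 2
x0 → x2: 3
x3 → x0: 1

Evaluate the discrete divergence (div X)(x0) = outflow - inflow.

Divergence = sum of outgoing flows = (-2) + 3 + (-1) = 0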